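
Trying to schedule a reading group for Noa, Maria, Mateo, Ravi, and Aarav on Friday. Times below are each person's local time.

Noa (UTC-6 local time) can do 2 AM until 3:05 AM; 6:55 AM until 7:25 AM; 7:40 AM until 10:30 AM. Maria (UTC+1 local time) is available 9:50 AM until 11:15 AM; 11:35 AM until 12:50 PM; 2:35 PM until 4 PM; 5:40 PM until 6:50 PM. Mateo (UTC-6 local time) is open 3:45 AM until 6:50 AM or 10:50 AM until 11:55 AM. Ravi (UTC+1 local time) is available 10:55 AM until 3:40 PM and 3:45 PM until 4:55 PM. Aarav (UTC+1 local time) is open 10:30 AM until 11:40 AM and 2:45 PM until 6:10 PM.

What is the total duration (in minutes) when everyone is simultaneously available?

0

Noa in UTC: 08:00-09:05, 12:55-13:25, 13:40-16:30 (add 6h to convert from UTC-6).
Maria in UTC: 08:50-10:15, 10:35-11:50, 13:35-15:00, 16:40-17:50 (subtract 1h to convert from UTC+1).
Mateo in UTC: 09:45-12:50, 16:50-17:55 (add 6h to convert from UTC-6).
Ravi in UTC: 09:55-14:40, 14:45-15:55 (subtract 1h to convert from UTC+1).
Aarav in UTC: 09:30-10:40, 13:45-17:10 (subtract 1h to convert from UTC+1).
Noa ∩ Maria: 08:50-09:05, 13:40-15:00.
Noa ∩ Maria ∩ Mateo: ∅.
Noa ∩ Maria ∩ Mateo ∩ Ravi: ∅.
Noa ∩ Maria ∩ Mateo ∩ Ravi ∩ Aarav: ∅.
There is no time when everyone is free.
There is no common window, so the total is 0 minutes.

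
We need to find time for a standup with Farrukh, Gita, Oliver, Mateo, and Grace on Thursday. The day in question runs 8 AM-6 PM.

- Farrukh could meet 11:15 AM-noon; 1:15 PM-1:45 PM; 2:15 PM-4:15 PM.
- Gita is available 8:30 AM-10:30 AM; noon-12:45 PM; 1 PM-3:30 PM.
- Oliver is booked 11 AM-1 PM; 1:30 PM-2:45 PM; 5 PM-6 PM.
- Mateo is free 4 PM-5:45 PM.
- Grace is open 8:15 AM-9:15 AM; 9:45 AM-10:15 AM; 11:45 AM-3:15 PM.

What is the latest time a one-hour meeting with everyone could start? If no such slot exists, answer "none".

Farrukh free: 11:15-12:00, 13:15-13:45, 14:15-16:15.
Gita free: 08:30-10:30, 12:00-12:45, 13:00-15:30.
Oliver free: 08:00-11:00, 13:00-13:30, 14:45-17:00 (invert busy blocks within the working day).
Mateo free: 16:00-17:45.
Grace free: 08:15-09:15, 09:45-10:15, 11:45-15:15.
Farrukh ∩ Gita: 13:15-13:45, 14:15-15:30.
Farrukh ∩ Gita ∩ Oliver: 13:15-13:30, 14:45-15:30.
Farrukh ∩ Gita ∩ Oliver ∩ Mateo: ∅.
Farrukh ∩ Gita ∩ Oliver ∩ Mateo ∩ Grace: ∅.
There is no time when everyone is free.
No common window is at least 60 minutes long.

none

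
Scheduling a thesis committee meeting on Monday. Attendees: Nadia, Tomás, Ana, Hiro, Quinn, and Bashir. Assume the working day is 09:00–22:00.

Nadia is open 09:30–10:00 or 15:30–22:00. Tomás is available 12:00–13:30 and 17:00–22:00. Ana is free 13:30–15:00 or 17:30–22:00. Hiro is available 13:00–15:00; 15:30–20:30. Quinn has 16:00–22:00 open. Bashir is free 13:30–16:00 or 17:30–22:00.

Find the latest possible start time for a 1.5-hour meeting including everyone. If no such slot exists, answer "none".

Nadia ∩ Tomás: 17:00-22:00.
Nadia ∩ Tomás ∩ Ana: 17:30-22:00.
Nadia ∩ Tomás ∩ Ana ∩ Hiro: 17:30-20:30.
Nadia ∩ Tomás ∩ Ana ∩ Hiro ∩ Quinn: 17:30-20:30.
Nadia ∩ Tomás ∩ Ana ∩ Hiro ∩ Quinn ∩ Bashir: 17:30-20:30.
The last common window of at least 90 minutes is 17:30-20:30; a 90-minute meeting can start as late as 19:00 and still end by 20:30.

19:00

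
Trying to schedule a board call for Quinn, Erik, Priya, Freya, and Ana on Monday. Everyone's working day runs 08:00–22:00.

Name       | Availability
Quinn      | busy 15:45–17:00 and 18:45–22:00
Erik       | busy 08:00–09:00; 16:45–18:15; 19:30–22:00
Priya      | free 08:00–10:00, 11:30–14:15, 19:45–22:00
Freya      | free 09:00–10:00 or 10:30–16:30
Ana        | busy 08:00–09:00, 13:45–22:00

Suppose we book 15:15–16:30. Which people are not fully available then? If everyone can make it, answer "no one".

Ana, Priya, Quinn

Quinn free: 08:00-15:45, 17:00-18:45 (invert busy blocks within the working day).
Erik free: 09:00-16:45, 18:15-19:30 (invert busy blocks within the working day).
Priya free: 08:00-10:00, 11:30-14:15, 19:45-22:00.
Freya free: 09:00-10:00, 10:30-16:30.
Ana free: 09:00-13:45 (invert busy blocks within the working day).
Quinn: not fully free for 15:15-16:30. Erik: free for 15:15-16:30. Priya: not fully free for 15:15-16:30. Freya: free for 15:15-16:30. Ana: not fully free for 15:15-16:30.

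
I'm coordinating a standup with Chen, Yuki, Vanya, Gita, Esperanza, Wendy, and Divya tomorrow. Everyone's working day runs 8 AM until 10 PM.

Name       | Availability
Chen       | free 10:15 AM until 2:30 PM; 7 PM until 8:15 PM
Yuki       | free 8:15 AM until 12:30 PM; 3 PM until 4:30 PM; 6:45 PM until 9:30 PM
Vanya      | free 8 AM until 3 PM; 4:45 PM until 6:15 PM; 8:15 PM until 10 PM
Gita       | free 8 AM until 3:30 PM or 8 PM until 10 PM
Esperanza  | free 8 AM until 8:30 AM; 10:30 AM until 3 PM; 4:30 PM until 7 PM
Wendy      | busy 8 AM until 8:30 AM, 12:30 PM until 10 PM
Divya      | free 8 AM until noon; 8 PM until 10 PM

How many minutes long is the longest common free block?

Chen free: 10:15-14:30, 19:00-20:15.
Yuki free: 08:15-12:30, 15:00-16:30, 18:45-21:30.
Vanya free: 08:00-15:00, 16:45-18:15, 20:15-22:00.
Gita free: 08:00-15:30, 20:00-22:00.
Esperanza free: 08:00-08:30, 10:30-15:00, 16:30-19:00.
Wendy free: 08:30-12:30 (invert busy blocks within the working day).
Divya free: 08:00-12:00, 20:00-22:00.
Chen ∩ Yuki: 10:15-12:30, 19:00-20:15.
Chen ∩ Yuki ∩ Vanya: 10:15-12:30.
Chen ∩ Yuki ∩ Vanya ∩ Gita: 10:15-12:30.
Chen ∩ Yuki ∩ Vanya ∩ Gita ∩ Esperanza: 10:30-12:30.
Chen ∩ Yuki ∩ Vanya ∩ Gita ∩ Esperanza ∩ Wendy: 10:30-12:30.
Chen ∩ Yuki ∩ Vanya ∩ Gita ∩ Esperanza ∩ Wendy ∩ Divya: 10:30-12:00.
The longest is 10:30-12:00 at 90 minutes.

90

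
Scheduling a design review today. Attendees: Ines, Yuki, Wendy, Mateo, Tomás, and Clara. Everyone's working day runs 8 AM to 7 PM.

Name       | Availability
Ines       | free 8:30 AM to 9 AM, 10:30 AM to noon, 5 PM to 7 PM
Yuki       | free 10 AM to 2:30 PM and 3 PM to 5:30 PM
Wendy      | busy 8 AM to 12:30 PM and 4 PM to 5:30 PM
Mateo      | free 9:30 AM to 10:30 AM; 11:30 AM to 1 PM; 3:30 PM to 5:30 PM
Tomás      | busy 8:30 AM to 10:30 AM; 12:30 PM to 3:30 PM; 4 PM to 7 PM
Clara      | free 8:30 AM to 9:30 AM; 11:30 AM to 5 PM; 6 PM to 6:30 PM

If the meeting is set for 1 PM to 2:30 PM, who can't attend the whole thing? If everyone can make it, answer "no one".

Ines, Mateo, Tomás

Ines free: 08:30-09:00, 10:30-12:00, 17:00-19:00.
Yuki free: 10:00-14:30, 15:00-17:30.
Wendy free: 12:30-16:00, 17:30-19:00 (invert busy blocks within the working day).
Mateo free: 09:30-10:30, 11:30-13:00, 15:30-17:30.
Tomás free: 08:00-08:30, 10:30-12:30, 15:30-16:00 (invert busy blocks within the working day).
Clara free: 08:30-09:30, 11:30-17:00, 18:00-18:30.
Ines: not fully free for 13:00-14:30. Yuki: free for 13:00-14:30. Wendy: free for 13:00-14:30. Mateo: not fully free for 13:00-14:30. Tomás: not fully free for 13:00-14:30. Clara: free for 13:00-14:30.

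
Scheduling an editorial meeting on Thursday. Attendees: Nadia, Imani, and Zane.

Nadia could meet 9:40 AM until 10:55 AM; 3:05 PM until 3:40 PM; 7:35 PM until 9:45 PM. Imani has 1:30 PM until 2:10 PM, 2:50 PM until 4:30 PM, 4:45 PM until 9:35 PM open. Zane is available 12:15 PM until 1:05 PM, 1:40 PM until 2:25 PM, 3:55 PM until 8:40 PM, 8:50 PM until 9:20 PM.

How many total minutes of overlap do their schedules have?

95

Nadia ∩ Imani: 15:05-15:40, 19:35-21:35.
Nadia ∩ Imani ∩ Zane: 19:35-20:40, 20:50-21:20.
Those are the intersection windows.
Summing the common windows: 65 + 30 = 95 minutes.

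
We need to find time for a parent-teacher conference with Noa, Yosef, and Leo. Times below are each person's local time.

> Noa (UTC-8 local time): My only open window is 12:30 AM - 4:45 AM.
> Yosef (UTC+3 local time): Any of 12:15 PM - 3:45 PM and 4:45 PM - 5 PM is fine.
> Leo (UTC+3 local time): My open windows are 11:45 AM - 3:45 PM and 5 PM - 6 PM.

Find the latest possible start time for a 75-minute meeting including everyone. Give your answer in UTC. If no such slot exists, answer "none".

11:30

Noa in UTC: 08:30-12:45 (add 8h to convert from UTC-8).
Yosef in UTC: 09:15-12:45, 13:45-14:00 (subtract 3h to convert from UTC+3).
Leo in UTC: 08:45-12:45, 14:00-15:00 (subtract 3h to convert from UTC+3).
Noa ∩ Yosef: 09:15-12:45.
Noa ∩ Yosef ∩ Leo: 09:15-12:45.
The last common window of at least 75 minutes is 09:15-12:45; a 75-minute meeting can start as late as 11:30 and still end by 12:45.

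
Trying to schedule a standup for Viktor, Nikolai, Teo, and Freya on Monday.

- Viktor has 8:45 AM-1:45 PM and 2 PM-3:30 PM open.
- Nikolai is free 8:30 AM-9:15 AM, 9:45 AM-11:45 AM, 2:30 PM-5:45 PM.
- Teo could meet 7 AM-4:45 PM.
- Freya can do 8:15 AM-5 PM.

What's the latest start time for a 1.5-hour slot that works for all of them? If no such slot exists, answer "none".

10:15

Viktor ∩ Nikolai: 08:45-09:15, 09:45-11:45, 14:30-15:30.
Viktor ∩ Nikolai ∩ Teo: 08:45-09:15, 09:45-11:45, 14:30-15:30.
Viktor ∩ Nikolai ∩ Teo ∩ Freya: 08:45-09:15, 09:45-11:45, 14:30-15:30.
So the common availability across everyone is 08:45-09:15, 09:45-11:45, 14:30-15:30.
The last common window of at least 90 minutes is 09:45-11:45; a 90-minute meeting can start as late as 10:15 and still end by 11:45.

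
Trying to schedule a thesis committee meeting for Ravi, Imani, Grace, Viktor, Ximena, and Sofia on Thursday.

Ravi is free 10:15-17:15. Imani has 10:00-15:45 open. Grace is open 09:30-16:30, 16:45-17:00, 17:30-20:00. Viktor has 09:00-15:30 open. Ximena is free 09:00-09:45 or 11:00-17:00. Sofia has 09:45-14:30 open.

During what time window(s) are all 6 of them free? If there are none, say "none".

11:00-14:30

Ravi ∩ Imani: 10:15-15:45.
Ravi ∩ Imani ∩ Grace: 10:15-15:45.
Ravi ∩ Imani ∩ Grace ∩ Viktor: 10:15-15:30.
Ravi ∩ Imani ∩ Grace ∩ Viktor ∩ Ximena: 11:00-15:30.
Ravi ∩ Imani ∩ Grace ∩ Viktor ∩ Ximena ∩ Sofia: 11:00-14:30.
Those are the intersection windows.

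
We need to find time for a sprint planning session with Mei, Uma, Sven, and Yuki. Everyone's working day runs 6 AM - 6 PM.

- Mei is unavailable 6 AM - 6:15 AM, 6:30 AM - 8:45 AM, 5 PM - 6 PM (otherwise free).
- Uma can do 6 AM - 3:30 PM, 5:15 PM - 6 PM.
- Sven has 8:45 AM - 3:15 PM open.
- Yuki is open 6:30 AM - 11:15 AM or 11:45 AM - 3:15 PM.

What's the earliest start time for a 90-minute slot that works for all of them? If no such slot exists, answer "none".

Mei free: 06:15-06:30, 08:45-17:00 (invert busy blocks within the working day).
Uma free: 06:00-15:30, 17:15-18:00.
Sven free: 08:45-15:15.
Yuki free: 06:30-11:15, 11:45-15:15.
Mei ∩ Uma: 06:15-06:30, 08:45-15:30.
Mei ∩ Uma ∩ Sven: 08:45-15:15.
Mei ∩ Uma ∩ Sven ∩ Yuki: 08:45-11:15, 11:45-15:15.
The first common window of at least 90 minutes is 08:45-11:15, so the earliest start is 08:45.

08:45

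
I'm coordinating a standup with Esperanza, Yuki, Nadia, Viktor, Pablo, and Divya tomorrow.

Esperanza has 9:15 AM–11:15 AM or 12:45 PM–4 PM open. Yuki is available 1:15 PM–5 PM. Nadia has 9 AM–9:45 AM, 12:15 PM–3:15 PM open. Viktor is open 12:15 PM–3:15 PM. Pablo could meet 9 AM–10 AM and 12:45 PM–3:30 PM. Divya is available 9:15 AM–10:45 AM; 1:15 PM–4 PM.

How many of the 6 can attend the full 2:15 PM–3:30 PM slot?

Esperanza, Yuki, Pablo, and Divya can make the full 14:15-15:30 slot — that's 4.

4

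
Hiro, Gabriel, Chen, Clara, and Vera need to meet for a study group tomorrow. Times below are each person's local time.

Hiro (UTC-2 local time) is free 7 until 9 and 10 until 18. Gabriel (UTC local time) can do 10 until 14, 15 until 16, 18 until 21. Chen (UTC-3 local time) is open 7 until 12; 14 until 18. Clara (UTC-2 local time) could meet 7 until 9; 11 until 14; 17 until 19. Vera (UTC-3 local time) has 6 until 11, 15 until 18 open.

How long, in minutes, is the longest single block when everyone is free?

Hiro in UTC: 09:00-11:00, 12:00-20:00 (add 2h to convert from UTC-2).
Gabriel in UTC: 10:00-14:00, 15:00-16:00, 18:00-21:00.
Chen in UTC: 10:00-15:00, 17:00-21:00 (add 3h to convert from UTC-3).
Clara in UTC: 09:00-11:00, 13:00-16:00, 19:00-21:00 (add 2h to convert from UTC-2).
Vera in UTC: 09:00-14:00, 18:00-21:00 (add 3h to convert from UTC-3).
Hiro ∩ Gabriel: 10:00-11:00, 12:00-14:00, 15:00-16:00, 18:00-20:00.
Hiro ∩ Gabriel ∩ Chen: 10:00-11:00, 12:00-14:00, 18:00-20:00.
Hiro ∩ Gabriel ∩ Chen ∩ Clara: 10:00-11:00, 13:00-14:00, 19:00-20:00.
Hiro ∩ Gabriel ∩ Chen ∩ Clara ∩ Vera: 10:00-11:00, 13:00-14:00, 19:00-20:00.
The longest is 10:00-11:00 at 60 minutes.

60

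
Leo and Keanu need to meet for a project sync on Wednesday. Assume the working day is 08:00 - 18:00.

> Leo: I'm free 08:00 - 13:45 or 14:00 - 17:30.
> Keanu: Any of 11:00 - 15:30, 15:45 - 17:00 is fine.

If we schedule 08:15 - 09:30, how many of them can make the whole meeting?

Leo can make the full 08:15-09:30 slot — that's 1.

1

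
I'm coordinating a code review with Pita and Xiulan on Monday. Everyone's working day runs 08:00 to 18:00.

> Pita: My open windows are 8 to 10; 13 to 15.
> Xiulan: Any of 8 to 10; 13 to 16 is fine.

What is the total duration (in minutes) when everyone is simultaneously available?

Pita ∩ Xiulan: 08:00-10:00, 13:00-15:00.
Those are the intersection windows.
Summing the common windows: 120 + 120 = 240 minutes.

240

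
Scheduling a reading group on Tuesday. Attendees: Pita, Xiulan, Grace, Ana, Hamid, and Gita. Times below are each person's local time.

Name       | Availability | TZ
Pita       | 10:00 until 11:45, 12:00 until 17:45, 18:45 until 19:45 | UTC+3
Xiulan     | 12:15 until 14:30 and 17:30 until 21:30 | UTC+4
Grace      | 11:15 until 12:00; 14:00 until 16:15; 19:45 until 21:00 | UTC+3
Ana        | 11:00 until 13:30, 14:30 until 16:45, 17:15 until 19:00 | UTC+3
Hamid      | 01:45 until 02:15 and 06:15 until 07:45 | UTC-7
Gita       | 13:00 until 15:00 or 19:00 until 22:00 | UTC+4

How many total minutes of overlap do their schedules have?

0

Pita in UTC: 07:00-08:45, 09:00-14:45, 15:45-16:45 (subtract 3h to convert from UTC+3).
Xiulan in UTC: 08:15-10:30, 13:30-17:30 (subtract 4h to convert from UTC+4).
Grace in UTC: 08:15-09:00, 11:00-13:15, 16:45-18:00 (subtract 3h to convert from UTC+3).
Ana in UTC: 08:00-10:30, 11:30-13:45, 14:15-16:00 (subtract 3h to convert from UTC+3).
Hamid in UTC: 08:45-09:15, 13:15-14:45 (add 7h to convert from UTC-7).
Gita in UTC: 09:00-11:00, 15:00-18:00 (subtract 4h to convert from UTC+4).
Pita ∩ Xiulan: 08:15-08:45, 09:00-10:30, 13:30-14:45, 15:45-16:45.
Pita ∩ Xiulan ∩ Grace: 08:15-08:45.
Pita ∩ Xiulan ∩ Grace ∩ Ana: 08:15-08:45.
Pita ∩ Xiulan ∩ Grace ∩ Ana ∩ Hamid: ∅.
Pita ∩ Xiulan ∩ Grace ∩ Ana ∩ Hamid ∩ Gita: ∅.
There is no time when everyone is free.
There is no common window, so the total is 0 minutes.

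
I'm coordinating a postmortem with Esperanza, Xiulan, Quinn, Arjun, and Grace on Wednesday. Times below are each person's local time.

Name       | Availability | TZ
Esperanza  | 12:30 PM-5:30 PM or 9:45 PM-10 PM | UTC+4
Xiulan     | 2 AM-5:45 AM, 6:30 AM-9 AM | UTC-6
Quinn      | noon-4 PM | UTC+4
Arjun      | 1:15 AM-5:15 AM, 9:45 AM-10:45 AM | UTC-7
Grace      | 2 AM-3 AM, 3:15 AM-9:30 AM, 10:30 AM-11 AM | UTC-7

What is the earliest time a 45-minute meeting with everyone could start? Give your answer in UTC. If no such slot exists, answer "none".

Esperanza in UTC: 08:30-13:30, 17:45-18:00 (subtract 4h to convert from UTC+4).
Xiulan in UTC: 08:00-11:45, 12:30-15:00 (add 6h to convert from UTC-6).
Quinn in UTC: 08:00-12:00 (subtract 4h to convert from UTC+4).
Arjun in UTC: 08:15-12:15, 16:45-17:45 (add 7h to convert from UTC-7).
Grace in UTC: 09:00-10:00, 10:15-16:30, 17:30-18:00 (add 7h to convert from UTC-7).
Esperanza ∩ Xiulan: 08:30-11:45, 12:30-13:30.
Esperanza ∩ Xiulan ∩ Quinn: 08:30-11:45.
Esperanza ∩ Xiulan ∩ Quinn ∩ Arjun: 08:30-11:45.
Esperanza ∩ Xiulan ∩ Quinn ∩ Arjun ∩ Grace: 09:00-10:00, 10:15-11:45.
The first common window of at least 45 minutes is 09:00-10:00, so the earliest start is 09:00.

09:00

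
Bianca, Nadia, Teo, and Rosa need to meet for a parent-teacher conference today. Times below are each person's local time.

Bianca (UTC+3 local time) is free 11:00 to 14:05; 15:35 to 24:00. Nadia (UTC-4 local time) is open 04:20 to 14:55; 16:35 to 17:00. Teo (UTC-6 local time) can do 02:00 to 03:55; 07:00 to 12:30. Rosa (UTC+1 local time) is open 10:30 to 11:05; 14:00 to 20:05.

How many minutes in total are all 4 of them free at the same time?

355

Bianca in UTC: 08:00-11:05, 12:35-21:00 (subtract 3h to convert from UTC+3).
Nadia in UTC: 08:20-18:55, 20:35-21:00 (add 4h to convert from UTC-4).
Teo in UTC: 08:00-09:55, 13:00-18:30 (add 6h to convert from UTC-6).
Rosa in UTC: 09:30-10:05, 13:00-19:05 (subtract 1h to convert from UTC+1).
Bianca ∩ Nadia: 08:20-11:05, 12:35-18:55, 20:35-21:00.
Bianca ∩ Nadia ∩ Teo: 08:20-09:55, 13:00-18:30.
Bianca ∩ Nadia ∩ Teo ∩ Rosa: 09:30-09:55, 13:00-18:30.
Summing the common windows: 25 + 330 = 355 minutes.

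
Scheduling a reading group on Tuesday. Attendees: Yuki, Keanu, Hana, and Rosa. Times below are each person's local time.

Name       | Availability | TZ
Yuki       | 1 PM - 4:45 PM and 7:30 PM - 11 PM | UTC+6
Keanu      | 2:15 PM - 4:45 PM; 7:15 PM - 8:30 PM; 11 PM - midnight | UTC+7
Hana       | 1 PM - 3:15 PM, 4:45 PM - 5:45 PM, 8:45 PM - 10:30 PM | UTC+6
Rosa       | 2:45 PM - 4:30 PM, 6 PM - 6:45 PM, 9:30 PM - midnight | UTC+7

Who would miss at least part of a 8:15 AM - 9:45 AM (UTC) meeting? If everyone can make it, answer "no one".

Hana, Rosa

Yuki in UTC: 07:00-10:45, 13:30-17:00 (subtract 6h to convert from UTC+6).
Keanu in UTC: 07:15-09:45, 12:15-13:30, 16:00-17:00 (subtract 7h to convert from UTC+7).
Hana in UTC: 07:00-09:15, 10:45-11:45, 14:45-16:30 (subtract 6h to convert from UTC+6).
Rosa in UTC: 07:45-09:30, 11:00-11:45, 14:30-17:00 (subtract 7h to convert from UTC+7).
Yuki: free for 08:15-09:45. Keanu: free for 08:15-09:45. Hana: not fully free for 08:15-09:45. Rosa: not fully free for 08:15-09:45.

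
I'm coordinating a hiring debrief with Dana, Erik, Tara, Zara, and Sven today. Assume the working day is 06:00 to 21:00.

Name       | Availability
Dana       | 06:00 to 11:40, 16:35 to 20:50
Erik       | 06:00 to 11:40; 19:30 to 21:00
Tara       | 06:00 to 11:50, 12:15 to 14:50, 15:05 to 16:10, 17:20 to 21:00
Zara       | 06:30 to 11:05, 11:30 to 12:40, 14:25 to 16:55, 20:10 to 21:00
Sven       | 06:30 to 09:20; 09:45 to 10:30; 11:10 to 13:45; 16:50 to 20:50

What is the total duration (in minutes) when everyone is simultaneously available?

265

Dana ∩ Erik: 06:00-11:40, 19:30-20:50.
Dana ∩ Erik ∩ Tara: 06:00-11:40, 19:30-20:50.
Dana ∩ Erik ∩ Tara ∩ Zara: 06:30-11:05, 11:30-11:40, 20:10-20:50.
Dana ∩ Erik ∩ Tara ∩ Zara ∩ Sven: 06:30-09:20, 09:45-10:30, 11:30-11:40, 20:10-20:50.
Summing the common windows: 170 + 45 + 10 + 40 = 265 minutes.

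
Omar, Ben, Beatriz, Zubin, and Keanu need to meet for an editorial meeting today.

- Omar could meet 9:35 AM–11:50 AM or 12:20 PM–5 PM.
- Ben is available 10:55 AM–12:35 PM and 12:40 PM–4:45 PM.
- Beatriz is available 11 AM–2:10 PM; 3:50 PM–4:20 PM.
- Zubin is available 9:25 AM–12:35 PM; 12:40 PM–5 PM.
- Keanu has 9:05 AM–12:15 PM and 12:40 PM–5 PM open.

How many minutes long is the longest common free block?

90

Omar ∩ Ben: 10:55-11:50, 12:20-12:35, 12:40-16:45.
Omar ∩ Ben ∩ Beatriz: 11:00-11:50, 12:20-12:35, 12:40-14:10, 15:50-16:20.
Omar ∩ Ben ∩ Beatriz ∩ Zubin: 11:00-11:50, 12:20-12:35, 12:40-14:10, 15:50-16:20.
Omar ∩ Ben ∩ Beatriz ∩ Zubin ∩ Keanu: 11:00-11:50, 12:40-14:10, 15:50-16:20.
The longest is 12:40-14:10 at 90 minutes.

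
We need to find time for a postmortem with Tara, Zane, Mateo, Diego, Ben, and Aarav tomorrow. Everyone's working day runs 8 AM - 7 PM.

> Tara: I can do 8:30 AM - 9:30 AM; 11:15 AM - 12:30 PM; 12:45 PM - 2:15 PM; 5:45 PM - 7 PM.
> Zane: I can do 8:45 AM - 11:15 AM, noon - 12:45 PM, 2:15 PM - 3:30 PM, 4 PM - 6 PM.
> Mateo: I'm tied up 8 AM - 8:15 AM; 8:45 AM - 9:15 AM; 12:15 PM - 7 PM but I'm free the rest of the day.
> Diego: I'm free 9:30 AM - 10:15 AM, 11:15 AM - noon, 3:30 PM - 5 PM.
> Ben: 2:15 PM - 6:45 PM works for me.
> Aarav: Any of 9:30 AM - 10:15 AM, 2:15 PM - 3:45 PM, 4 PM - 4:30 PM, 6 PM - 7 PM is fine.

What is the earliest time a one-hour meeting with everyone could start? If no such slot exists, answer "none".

none

Tara free: 08:30-09:30, 11:15-12:30, 12:45-14:15, 17:45-19:00.
Zane free: 08:45-11:15, 12:00-12:45, 14:15-15:30, 16:00-18:00.
Mateo free: 08:15-08:45, 09:15-12:15 (invert busy blocks within the working day).
Diego free: 09:30-10:15, 11:15-12:00, 15:30-17:00.
Ben free: 14:15-18:45.
Aarav free: 09:30-10:15, 14:15-15:45, 16:00-16:30, 18:00-19:00.
Tara ∩ Zane: 08:45-09:30, 12:00-12:30, 17:45-18:00.
Tara ∩ Zane ∩ Mateo: 09:15-09:30, 12:00-12:15.
Tara ∩ Zane ∩ Mateo ∩ Diego: ∅.
Tara ∩ Zane ∩ Mateo ∩ Diego ∩ Ben: ∅.
Tara ∩ Zane ∩ Mateo ∩ Diego ∩ Ben ∩ Aarav: ∅.
There is no time when everyone is free.
No common window is at least 60 minutes long.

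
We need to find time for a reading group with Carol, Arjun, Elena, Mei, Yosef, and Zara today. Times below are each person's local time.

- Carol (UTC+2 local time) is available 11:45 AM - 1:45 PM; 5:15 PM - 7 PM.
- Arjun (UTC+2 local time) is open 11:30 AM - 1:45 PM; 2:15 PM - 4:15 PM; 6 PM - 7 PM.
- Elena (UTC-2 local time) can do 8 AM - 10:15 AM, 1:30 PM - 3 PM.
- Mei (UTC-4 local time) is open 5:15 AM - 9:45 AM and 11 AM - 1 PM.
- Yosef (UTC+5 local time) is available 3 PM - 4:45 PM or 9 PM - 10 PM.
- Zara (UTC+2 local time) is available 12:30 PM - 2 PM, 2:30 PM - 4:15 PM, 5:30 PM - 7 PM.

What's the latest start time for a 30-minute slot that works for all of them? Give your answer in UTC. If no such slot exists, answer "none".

Carol in UTC: 09:45-11:45, 15:15-17:00 (subtract 2h to convert from UTC+2).
Arjun in UTC: 09:30-11:45, 12:15-14:15, 16:00-17:00 (subtract 2h to convert from UTC+2).
Elena in UTC: 10:00-12:15, 15:30-17:00 (add 2h to convert from UTC-2).
Mei in UTC: 09:15-13:45, 15:00-17:00 (add 4h to convert from UTC-4).
Yosef in UTC: 10:00-11:45, 16:00-17:00 (subtract 5h to convert from UTC+5).
Zara in UTC: 10:30-12:00, 12:30-14:15, 15:30-17:00 (subtract 2h to convert from UTC+2).
Carol ∩ Arjun: 09:45-11:45, 16:00-17:00.
Carol ∩ Arjun ∩ Elena: 10:00-11:45, 16:00-17:00.
Carol ∩ Arjun ∩ Elena ∩ Mei: 10:00-11:45, 16:00-17:00.
Carol ∩ Arjun ∩ Elena ∩ Mei ∩ Yosef: 10:00-11:45, 16:00-17:00.
Carol ∩ Arjun ∩ Elena ∩ Mei ∩ Yosef ∩ Zara: 10:30-11:45, 16:00-17:00.
The last common window of at least 30 minutes is 16:00-17:00; a 30-minute meeting can start as late as 16:30 and still end by 17:00.

16:30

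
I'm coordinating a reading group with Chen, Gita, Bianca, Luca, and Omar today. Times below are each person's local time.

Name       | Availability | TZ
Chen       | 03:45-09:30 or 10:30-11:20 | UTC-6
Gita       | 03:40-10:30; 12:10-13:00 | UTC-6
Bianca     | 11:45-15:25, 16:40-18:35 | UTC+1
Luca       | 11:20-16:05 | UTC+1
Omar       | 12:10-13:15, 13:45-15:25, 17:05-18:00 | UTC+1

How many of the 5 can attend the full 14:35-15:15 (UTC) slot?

Chen in UTC: 09:45-15:30, 16:30-17:20 (add 6h to convert from UTC-6).
Gita in UTC: 09:40-16:30, 18:10-19:00 (add 6h to convert from UTC-6).
Bianca in UTC: 10:45-14:25, 15:40-17:35 (subtract 1h to convert from UTC+1).
Luca in UTC: 10:20-15:05 (subtract 1h to convert from UTC+1).
Omar in UTC: 11:10-12:15, 12:45-14:25, 16:05-17:00 (subtract 1h to convert from UTC+1).
Chen and Gita can make the full 14:35-15:15 slot — that's 2.

2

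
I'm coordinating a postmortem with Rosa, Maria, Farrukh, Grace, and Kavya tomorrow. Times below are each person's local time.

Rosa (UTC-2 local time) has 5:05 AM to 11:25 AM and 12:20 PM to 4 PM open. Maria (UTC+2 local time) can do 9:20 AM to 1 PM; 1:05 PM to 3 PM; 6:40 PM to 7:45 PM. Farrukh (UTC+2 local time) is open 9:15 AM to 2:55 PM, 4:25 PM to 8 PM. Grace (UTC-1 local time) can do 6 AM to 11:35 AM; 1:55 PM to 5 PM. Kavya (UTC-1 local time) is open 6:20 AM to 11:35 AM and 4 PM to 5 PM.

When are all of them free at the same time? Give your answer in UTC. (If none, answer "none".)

07:20-11:00, 11:05-12:35, 17:00-17:45

Rosa in UTC: 07:05-13:25, 14:20-18:00 (add 2h to convert from UTC-2).
Maria in UTC: 07:20-11:00, 11:05-13:00, 16:40-17:45 (subtract 2h to convert from UTC+2).
Farrukh in UTC: 07:15-12:55, 14:25-18:00 (subtract 2h to convert from UTC+2).
Grace in UTC: 07:00-12:35, 14:55-18:00 (add 1h to convert from UTC-1).
Kavya in UTC: 07:20-12:35, 17:00-18:00 (add 1h to convert from UTC-1).
Rosa ∩ Maria: 07:20-11:00, 11:05-13:00, 16:40-17:45.
Rosa ∩ Maria ∩ Farrukh: 07:20-11:00, 11:05-12:55, 16:40-17:45.
Rosa ∩ Maria ∩ Farrukh ∩ Grace: 07:20-11:00, 11:05-12:35, 16:40-17:45.
Rosa ∩ Maria ∩ Farrukh ∩ Grace ∩ Kavya: 07:20-11:00, 11:05-12:35, 17:00-17:45.
So the common availability across everyone is 07:20-11:00, 11:05-12:35, 17:00-17:45.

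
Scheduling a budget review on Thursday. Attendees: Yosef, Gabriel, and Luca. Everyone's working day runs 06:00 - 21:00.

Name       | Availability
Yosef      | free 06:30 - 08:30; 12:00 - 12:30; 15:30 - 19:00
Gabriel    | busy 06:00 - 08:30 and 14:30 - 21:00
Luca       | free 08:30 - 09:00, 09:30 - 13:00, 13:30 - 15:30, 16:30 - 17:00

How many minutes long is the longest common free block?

Yosef free: 06:30-08:30, 12:00-12:30, 15:30-19:00.
Gabriel free: 08:30-14:30 (invert busy blocks within the working day).
Luca free: 08:30-09:00, 09:30-13:00, 13:30-15:30, 16:30-17:00.
Yosef ∩ Gabriel: 12:00-12:30.
Yosef ∩ Gabriel ∩ Luca: 12:00-12:30.
Those are the intersection windows.
The longest is 12:00-12:30 at 30 minutes.

30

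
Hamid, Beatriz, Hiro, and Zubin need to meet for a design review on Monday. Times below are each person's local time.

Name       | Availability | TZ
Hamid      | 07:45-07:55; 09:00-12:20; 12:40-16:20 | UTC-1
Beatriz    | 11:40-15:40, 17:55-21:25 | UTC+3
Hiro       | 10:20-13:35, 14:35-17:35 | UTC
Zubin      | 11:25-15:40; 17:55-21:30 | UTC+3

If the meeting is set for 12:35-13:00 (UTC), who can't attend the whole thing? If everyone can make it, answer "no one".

Hamid in UTC: 08:45-08:55, 10:00-13:20, 13:40-17:20 (add 1h to convert from UTC-1).
Beatriz in UTC: 08:40-12:40, 14:55-18:25 (subtract 3h to convert from UTC+3).
Hiro in UTC: 10:20-13:35, 14:35-17:35.
Zubin in UTC: 08:25-12:40, 14:55-18:30 (subtract 3h to convert from UTC+3).
Hamid: free for 12:35-13:00. Beatriz: not fully free for 12:35-13:00. Hiro: free for 12:35-13:00. Zubin: not fully free for 12:35-13:00.

Beatriz, Zubin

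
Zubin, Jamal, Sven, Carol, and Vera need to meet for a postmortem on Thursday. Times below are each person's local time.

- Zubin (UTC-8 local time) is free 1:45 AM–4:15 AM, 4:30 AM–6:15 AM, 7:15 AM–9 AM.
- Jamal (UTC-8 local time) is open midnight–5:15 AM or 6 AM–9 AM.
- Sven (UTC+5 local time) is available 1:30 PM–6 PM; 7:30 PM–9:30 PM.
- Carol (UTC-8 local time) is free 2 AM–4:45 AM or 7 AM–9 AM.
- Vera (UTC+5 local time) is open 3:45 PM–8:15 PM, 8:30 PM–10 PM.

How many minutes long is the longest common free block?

90

Zubin in UTC: 09:45-12:15, 12:30-14:15, 15:15-17:00 (add 8h to convert from UTC-8).
Jamal in UTC: 08:00-13:15, 14:00-17:00 (add 8h to convert from UTC-8).
Sven in UTC: 08:30-13:00, 14:30-16:30 (subtract 5h to convert from UTC+5).
Carol in UTC: 10:00-12:45, 15:00-17:00 (add 8h to convert from UTC-8).
Vera in UTC: 10:45-15:15, 15:30-17:00 (subtract 5h to convert from UTC+5).
Zubin ∩ Jamal: 09:45-12:15, 12:30-13:15, 14:00-14:15, 15:15-17:00.
Zubin ∩ Jamal ∩ Sven: 09:45-12:15, 12:30-13:00, 15:15-16:30.
Zubin ∩ Jamal ∩ Sven ∩ Carol: 10:00-12:15, 12:30-12:45, 15:15-16:30.
Zubin ∩ Jamal ∩ Sven ∩ Carol ∩ Vera: 10:45-12:15, 12:30-12:45, 15:30-16:30.
The longest is 10:45-12:15 at 90 minutes.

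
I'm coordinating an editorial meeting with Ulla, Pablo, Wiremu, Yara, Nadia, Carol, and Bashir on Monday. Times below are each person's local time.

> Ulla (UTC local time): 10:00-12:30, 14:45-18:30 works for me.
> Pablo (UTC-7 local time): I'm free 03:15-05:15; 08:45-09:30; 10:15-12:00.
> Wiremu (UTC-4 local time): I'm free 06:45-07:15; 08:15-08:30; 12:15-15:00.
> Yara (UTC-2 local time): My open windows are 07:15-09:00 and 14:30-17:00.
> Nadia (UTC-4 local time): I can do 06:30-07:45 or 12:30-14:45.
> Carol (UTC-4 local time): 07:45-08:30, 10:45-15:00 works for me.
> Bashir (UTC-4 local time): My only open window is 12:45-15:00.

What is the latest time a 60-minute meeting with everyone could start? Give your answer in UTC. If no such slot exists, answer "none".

Ulla in UTC: 10:00-12:30, 14:45-18:30.
Pablo in UTC: 10:15-12:15, 15:45-16:30, 17:15-19:00 (add 7h to convert from UTC-7).
Wiremu in UTC: 10:45-11:15, 12:15-12:30, 16:15-19:00 (add 4h to convert from UTC-4).
Yara in UTC: 09:15-11:00, 16:30-19:00 (add 2h to convert from UTC-2).
Nadia in UTC: 10:30-11:45, 16:30-18:45 (add 4h to convert from UTC-4).
Carol in UTC: 11:45-12:30, 14:45-19:00 (add 4h to convert from UTC-4).
Bashir in UTC: 16:45-19:00 (add 4h to convert from UTC-4).
Ulla ∩ Pablo: 10:15-12:15, 15:45-16:30, 17:15-18:30.
Ulla ∩ Pablo ∩ Wiremu: 10:45-11:15, 16:15-16:30, 17:15-18:30.
Ulla ∩ Pablo ∩ Wiremu ∩ Yara: 10:45-11:00, 17:15-18:30.
Ulla ∩ Pablo ∩ Wiremu ∩ Yara ∩ Nadia: 10:45-11:00, 17:15-18:30.
Ulla ∩ Pablo ∩ Wiremu ∩ Yara ∩ Nadia ∩ Carol: 17:15-18:30.
Ulla ∩ Pablo ∩ Wiremu ∩ Yara ∩ Nadia ∩ Carol ∩ Bashir: 17:15-18:30.
The last common window of at least 60 minutes is 17:15-18:30; a 60-minute meeting can start as late as 17:30 and still end by 18:30.

17:30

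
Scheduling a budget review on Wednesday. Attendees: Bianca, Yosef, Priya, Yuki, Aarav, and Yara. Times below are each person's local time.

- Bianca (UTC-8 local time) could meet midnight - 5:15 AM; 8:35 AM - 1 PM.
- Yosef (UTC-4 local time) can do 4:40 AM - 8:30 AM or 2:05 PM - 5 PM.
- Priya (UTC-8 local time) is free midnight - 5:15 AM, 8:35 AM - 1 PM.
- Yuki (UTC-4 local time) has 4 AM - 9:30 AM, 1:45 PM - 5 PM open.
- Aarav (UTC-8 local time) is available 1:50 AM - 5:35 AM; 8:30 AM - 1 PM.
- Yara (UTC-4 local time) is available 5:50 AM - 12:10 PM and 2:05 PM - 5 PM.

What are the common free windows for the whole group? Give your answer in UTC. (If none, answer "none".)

Bianca in UTC: 08:00-13:15, 16:35-21:00 (add 8h to convert from UTC-8).
Yosef in UTC: 08:40-12:30, 18:05-21:00 (add 4h to convert from UTC-4).
Priya in UTC: 08:00-13:15, 16:35-21:00 (add 8h to convert from UTC-8).
Yuki in UTC: 08:00-13:30, 17:45-21:00 (add 4h to convert from UTC-4).
Aarav in UTC: 09:50-13:35, 16:30-21:00 (add 8h to convert from UTC-8).
Yara in UTC: 09:50-16:10, 18:05-21:00 (add 4h to convert from UTC-4).
Bianca ∩ Yosef: 08:40-12:30, 18:05-21:00.
Bianca ∩ Yosef ∩ Priya: 08:40-12:30, 18:05-21:00.
Bianca ∩ Yosef ∩ Priya ∩ Yuki: 08:40-12:30, 18:05-21:00.
Bianca ∩ Yosef ∩ Priya ∩ Yuki ∩ Aarav: 09:50-12:30, 18:05-21:00.
Bianca ∩ Yosef ∩ Priya ∩ Yuki ∩ Aarav ∩ Yara: 09:50-12:30, 18:05-21:00.

09:50-12:30, 18:05-21:00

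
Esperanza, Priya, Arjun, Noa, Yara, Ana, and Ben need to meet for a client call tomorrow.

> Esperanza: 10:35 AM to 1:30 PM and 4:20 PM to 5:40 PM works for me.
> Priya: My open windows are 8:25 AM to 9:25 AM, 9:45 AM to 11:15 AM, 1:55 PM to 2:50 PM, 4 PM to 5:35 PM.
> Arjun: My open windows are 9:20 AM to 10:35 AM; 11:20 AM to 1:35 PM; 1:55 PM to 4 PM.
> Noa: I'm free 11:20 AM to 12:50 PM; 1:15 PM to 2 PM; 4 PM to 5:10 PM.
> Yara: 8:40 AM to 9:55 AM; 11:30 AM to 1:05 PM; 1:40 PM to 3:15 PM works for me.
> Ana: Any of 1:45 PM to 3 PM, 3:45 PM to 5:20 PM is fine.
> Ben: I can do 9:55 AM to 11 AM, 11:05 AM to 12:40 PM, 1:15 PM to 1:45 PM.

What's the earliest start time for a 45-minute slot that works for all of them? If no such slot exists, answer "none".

Esperanza ∩ Priya: 10:35-11:15, 16:20-17:35.
Esperanza ∩ Priya ∩ Arjun: ∅.
Esperanza ∩ Priya ∩ Arjun ∩ Noa: ∅.
Esperanza ∩ Priya ∩ Arjun ∩ Noa ∩ Yara: ∅.
Esperanza ∩ Priya ∩ Arjun ∩ Noa ∩ Yara ∩ Ana: ∅.
Esperanza ∩ Priya ∩ Arjun ∩ Noa ∩ Yara ∩ Ana ∩ Ben: ∅.
There is no time when everyone is free.
No common window is at least 45 minutes long.

none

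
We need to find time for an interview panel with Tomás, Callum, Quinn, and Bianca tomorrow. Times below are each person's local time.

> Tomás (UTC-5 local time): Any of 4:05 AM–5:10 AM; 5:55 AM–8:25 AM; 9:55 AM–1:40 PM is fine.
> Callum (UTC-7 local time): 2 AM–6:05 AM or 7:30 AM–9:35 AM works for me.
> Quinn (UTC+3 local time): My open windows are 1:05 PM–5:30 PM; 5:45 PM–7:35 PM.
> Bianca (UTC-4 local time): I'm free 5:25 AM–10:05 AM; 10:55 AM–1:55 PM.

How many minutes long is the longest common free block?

130

Tomás in UTC: 09:05-10:10, 10:55-13:25, 14:55-18:40 (add 5h to convert from UTC-5).
Callum in UTC: 09:00-13:05, 14:30-16:35 (add 7h to convert from UTC-7).
Quinn in UTC: 10:05-14:30, 14:45-16:35 (subtract 3h to convert from UTC+3).
Bianca in UTC: 09:25-14:05, 14:55-17:55 (add 4h to convert from UTC-4).
Tomás ∩ Callum: 09:05-10:10, 10:55-13:05, 14:55-16:35.
Tomás ∩ Callum ∩ Quinn: 10:05-10:10, 10:55-13:05, 14:55-16:35.
Tomás ∩ Callum ∩ Quinn ∩ Bianca: 10:05-10:10, 10:55-13:05, 14:55-16:35.
The longest is 10:55-13:05 at 130 minutes.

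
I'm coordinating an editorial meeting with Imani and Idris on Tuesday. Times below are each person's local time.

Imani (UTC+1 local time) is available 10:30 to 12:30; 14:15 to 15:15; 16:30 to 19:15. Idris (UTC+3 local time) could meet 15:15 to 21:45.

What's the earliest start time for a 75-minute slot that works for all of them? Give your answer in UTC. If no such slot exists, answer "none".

15:30

Imani in UTC: 09:30-11:30, 13:15-14:15, 15:30-18:15 (subtract 1h to convert from UTC+1).
Idris in UTC: 12:15-18:45 (subtract 3h to convert from UTC+3).
Imani ∩ Idris: 13:15-14:15, 15:30-18:15.
The first common window of at least 75 minutes is 15:30-18:15, so the earliest start is 15:30.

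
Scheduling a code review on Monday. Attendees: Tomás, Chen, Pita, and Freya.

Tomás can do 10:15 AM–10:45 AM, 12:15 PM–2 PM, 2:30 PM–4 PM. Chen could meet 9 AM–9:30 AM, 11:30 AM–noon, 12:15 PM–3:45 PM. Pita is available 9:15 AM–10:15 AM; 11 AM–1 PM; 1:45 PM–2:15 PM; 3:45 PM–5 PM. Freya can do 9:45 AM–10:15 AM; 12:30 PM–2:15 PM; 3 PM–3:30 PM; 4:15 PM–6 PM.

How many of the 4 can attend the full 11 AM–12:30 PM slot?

Pita can make the full 11:00-12:30 slot — that's 1.

1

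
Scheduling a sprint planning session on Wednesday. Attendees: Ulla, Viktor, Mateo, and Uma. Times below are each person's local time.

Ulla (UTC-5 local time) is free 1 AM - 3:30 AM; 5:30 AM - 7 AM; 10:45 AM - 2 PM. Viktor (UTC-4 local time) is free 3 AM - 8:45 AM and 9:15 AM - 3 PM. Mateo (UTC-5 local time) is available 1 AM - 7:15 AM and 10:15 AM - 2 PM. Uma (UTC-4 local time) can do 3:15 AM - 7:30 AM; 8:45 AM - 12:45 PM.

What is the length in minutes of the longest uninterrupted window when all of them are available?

75

Ulla in UTC: 06:00-08:30, 10:30-12:00, 15:45-19:00 (add 5h to convert from UTC-5).
Viktor in UTC: 07:00-12:45, 13:15-19:00 (add 4h to convert from UTC-4).
Mateo in UTC: 06:00-12:15, 15:15-19:00 (add 5h to convert from UTC-5).
Uma in UTC: 07:15-11:30, 12:45-16:45 (add 4h to convert from UTC-4).
Ulla ∩ Viktor: 07:00-08:30, 10:30-12:00, 15:45-19:00.
Ulla ∩ Viktor ∩ Mateo: 07:00-08:30, 10:30-12:00, 15:45-19:00.
Ulla ∩ Viktor ∩ Mateo ∩ Uma: 07:15-08:30, 10:30-11:30, 15:45-16:45.
The longest is 07:15-08:30 at 75 minutes.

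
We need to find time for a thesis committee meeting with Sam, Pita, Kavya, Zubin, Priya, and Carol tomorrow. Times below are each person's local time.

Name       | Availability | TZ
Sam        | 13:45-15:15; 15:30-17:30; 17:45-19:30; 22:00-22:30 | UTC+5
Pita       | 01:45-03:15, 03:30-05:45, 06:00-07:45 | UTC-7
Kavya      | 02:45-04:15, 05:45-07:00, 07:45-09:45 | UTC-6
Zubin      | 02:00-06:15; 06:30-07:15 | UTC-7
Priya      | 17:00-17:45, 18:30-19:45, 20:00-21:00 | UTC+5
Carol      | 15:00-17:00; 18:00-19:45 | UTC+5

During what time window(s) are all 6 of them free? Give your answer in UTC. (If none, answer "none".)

Sam in UTC: 08:45-10:15, 10:30-12:30, 12:45-14:30, 17:00-17:30 (subtract 5h to convert from UTC+5).
Pita in UTC: 08:45-10:15, 10:30-12:45, 13:00-14:45 (add 7h to convert from UTC-7).
Kavya in UTC: 08:45-10:15, 11:45-13:00, 13:45-15:45 (add 6h to convert from UTC-6).
Zubin in UTC: 09:00-13:15, 13:30-14:15 (add 7h to convert from UTC-7).
Priya in UTC: 12:00-12:45, 13:30-14:45, 15:00-16:00 (subtract 5h to convert from UTC+5).
Carol in UTC: 10:00-12:00, 13:00-14:45 (subtract 5h to convert from UTC+5).
Sam ∩ Pita: 08:45-10:15, 10:30-12:30, 13:00-14:30.
Sam ∩ Pita ∩ Kavya: 08:45-10:15, 11:45-12:30, 13:45-14:30.
Sam ∩ Pita ∩ Kavya ∩ Zubin: 09:00-10:15, 11:45-12:30, 13:45-14:15.
Sam ∩ Pita ∩ Kavya ∩ Zubin ∩ Priya: 12:00-12:30, 13:45-14:15.
Sam ∩ Pita ∩ Kavya ∩ Zubin ∩ Priya ∩ Carol: 13:45-14:15.
Those are the intersection windows.

13:45-14:15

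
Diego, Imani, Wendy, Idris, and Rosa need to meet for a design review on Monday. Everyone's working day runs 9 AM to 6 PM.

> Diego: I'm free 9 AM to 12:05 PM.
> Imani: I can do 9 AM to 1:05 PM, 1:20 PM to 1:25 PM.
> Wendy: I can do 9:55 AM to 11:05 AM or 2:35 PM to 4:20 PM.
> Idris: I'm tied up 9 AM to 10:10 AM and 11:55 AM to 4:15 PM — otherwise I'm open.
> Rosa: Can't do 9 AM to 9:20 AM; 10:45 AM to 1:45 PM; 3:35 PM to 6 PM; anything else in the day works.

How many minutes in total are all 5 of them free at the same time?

35

Diego free: 09:00-12:05.
Imani free: 09:00-13:05, 13:20-13:25.
Wendy free: 09:55-11:05, 14:35-16:20.
Idris free: 10:10-11:55, 16:15-18:00 (invert busy blocks within the working day).
Rosa free: 09:20-10:45, 13:45-15:35 (invert busy blocks within the working day).
Diego ∩ Imani: 09:00-12:05.
Diego ∩ Imani ∩ Wendy: 09:55-11:05.
Diego ∩ Imani ∩ Wendy ∩ Idris: 10:10-11:05.
Diego ∩ Imani ∩ Wendy ∩ Idris ∩ Rosa: 10:10-10:45.
So the common availability across everyone is 10:10-10:45.
That's a single block of 35 minutes.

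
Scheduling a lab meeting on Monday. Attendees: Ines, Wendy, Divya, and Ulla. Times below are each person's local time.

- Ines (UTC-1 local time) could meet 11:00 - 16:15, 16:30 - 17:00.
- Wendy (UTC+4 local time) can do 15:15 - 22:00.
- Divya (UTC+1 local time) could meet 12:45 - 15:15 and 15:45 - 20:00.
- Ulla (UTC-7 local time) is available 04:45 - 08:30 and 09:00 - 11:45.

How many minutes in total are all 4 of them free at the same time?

Ines in UTC: 12:00-17:15, 17:30-18:00 (add 1h to convert from UTC-1).
Wendy in UTC: 11:15-18:00 (subtract 4h to convert from UTC+4).
Divya in UTC: 11:45-14:15, 14:45-19:00 (subtract 1h to convert from UTC+1).
Ulla in UTC: 11:45-15:30, 16:00-18:45 (add 7h to convert from UTC-7).
Ines ∩ Wendy: 12:00-17:15, 17:30-18:00.
Ines ∩ Wendy ∩ Divya: 12:00-14:15, 14:45-17:15, 17:30-18:00.
Ines ∩ Wendy ∩ Divya ∩ Ulla: 12:00-14:15, 14:45-15:30, 16:00-17:15, 17:30-18:00.
Those are the intersection windows.
Summing the common windows: 135 + 45 + 75 + 30 = 285 minutes.

285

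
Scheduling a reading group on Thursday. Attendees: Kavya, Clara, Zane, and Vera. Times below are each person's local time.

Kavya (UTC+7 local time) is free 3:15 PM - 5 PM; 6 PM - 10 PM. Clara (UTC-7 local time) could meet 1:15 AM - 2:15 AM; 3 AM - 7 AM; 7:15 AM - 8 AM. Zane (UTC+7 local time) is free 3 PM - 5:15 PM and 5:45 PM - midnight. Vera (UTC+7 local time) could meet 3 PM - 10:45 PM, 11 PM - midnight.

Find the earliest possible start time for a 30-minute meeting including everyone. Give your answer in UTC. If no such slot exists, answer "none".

08:15

Kavya in UTC: 08:15-10:00, 11:00-15:00 (subtract 7h to convert from UTC+7).
Clara in UTC: 08:15-09:15, 10:00-14:00, 14:15-15:00 (add 7h to convert from UTC-7).
Zane in UTC: 08:00-10:15, 10:45-17:00 (subtract 7h to convert from UTC+7).
Vera in UTC: 08:00-15:45, 16:00-17:00 (subtract 7h to convert from UTC+7).
Kavya ∩ Clara: 08:15-09:15, 11:00-14:00, 14:15-15:00.
Kavya ∩ Clara ∩ Zane: 08:15-09:15, 11:00-14:00, 14:15-15:00.
Kavya ∩ Clara ∩ Zane ∩ Vera: 08:15-09:15, 11:00-14:00, 14:15-15:00.
The first common window of at least 30 minutes is 08:15-09:15, so the earliest start is 08:15.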